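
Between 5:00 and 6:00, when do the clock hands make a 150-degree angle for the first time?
At t minutes past 5:00, the hour hand is at 30 x 5 + 0.5t degrees and the minute hand is at 6t degrees.
The smaller angle between them is 150 degrees when |30H - 5.5t| = 150 or |30H - 5.5t| = 210.
With H = 5, solve 30 x 5 - 5.5t = +/- target for each target:
  t = (30 x 5 - 150) / 5.5 = 0 (outside (0, 60))
  t = (30 x 5 + 150) / 5.5 = 54.55
  t = (30 x 5 - 210) / 5.5 = -10.91 (outside (0, 60))
  t = (30 x 5 + 210) / 5.5 = 65.45 (outside (0, 60))
Valid solutions in (0, 60): {54.55} minutes.
The first occurrence is t = 54.55 minutes.
The hands form a 150-degree angle at 54.55 minutes past 5:00.

Final answer: 54.55 minutes past 5:00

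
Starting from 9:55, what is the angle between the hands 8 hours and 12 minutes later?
First find the time 8 hours and 12 minutes after 9:55.
Total minutes: 9 x 60 + 55 + 8 x 60 + 12 = 1087.
1087 mod 720 = 367 minutes = 6:07.
Now compute the angle at 6:07:
Hour hand: 6 x 30 + 7 x 0.5 = 183.5 degrees
Minute hand: 7 x 6 = 42 degrees
Difference: |183.5 - 42| = 141.5 degrees
The angle is 141.5 degrees

Final answer: 141.5 degrees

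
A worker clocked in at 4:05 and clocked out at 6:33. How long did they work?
From 4:05 to 6:33:
(6 x 60 + 33) - (4 x 60 + 5) = 393 - 245 = 148 minutes
= 2 hours and 28 minutes

Final answer: 2 hours and 28 minutes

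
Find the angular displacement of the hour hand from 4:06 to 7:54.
The hour hand moves 0.5 degrees per minute.
Time elapsed: 7:54 - 4:06 = 228 minutes
Angular displacement: 228 x 0.5 = 114 degrees

Final answer: 114 degrees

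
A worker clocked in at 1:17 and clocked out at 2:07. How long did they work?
From 1:17 to 2:07:
(2 x 60 + 7) - (1 x 60 + 17) = 127 - 77 = 50 minutes
= 50 minutes

Final answer: 50 minutes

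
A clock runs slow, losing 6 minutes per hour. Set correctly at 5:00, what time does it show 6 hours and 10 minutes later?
For every 60 true minutes, the faulty clock advances 60 - 6 = 54 minutes.
True elapsed: 6 hours and 10 minutes = 370 minutes.
Faulty clock advances: 370 x 54/60 = 333 minutes (drift: 37 minutes behind).
Shown time: 5:00 + 333 minutes = 10:33.

Final answer: 10:33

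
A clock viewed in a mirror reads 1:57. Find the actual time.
Reflection across the vertical (12-6) axis maps a hand at angle A degrees to (360 - A) degrees, which sends a reading of T minutes past 12:00 to (720 - T) minutes past 12:00.
Mirror reads 1:57 = 117 minutes past 12:00.
Actual time: (720 - 117) mod 720 = 603 minutes = 10:03.

Final answer: 10:03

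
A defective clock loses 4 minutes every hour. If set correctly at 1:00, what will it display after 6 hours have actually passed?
For every 60 true minutes, the faulty clock advances 60 - 4 = 56 minutes.
True elapsed: 6 hours = 360 minutes.
Faulty clock advances: 360 x 56/60 = 336 minutes (drift: 24 minutes behind).
Shown time: 1:00 + 336 minutes = 6:36.

Final answer: 6:36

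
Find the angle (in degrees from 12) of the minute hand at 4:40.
The minute hand moves 6 degrees per minute.
At 4:40: 40 x 6 = 240 degrees

Final answer: 240 degrees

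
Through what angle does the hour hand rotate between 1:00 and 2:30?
The hour hand moves 0.5 degrees per minute.
Time elapsed: 2:30 - 1:00 = 90 minutes
Angular displacement: 90 x 0.5 = 45 degrees

Final answer: 45 degrees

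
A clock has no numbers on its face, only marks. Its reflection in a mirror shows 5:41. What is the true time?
Reflection across the vertical (12-6) axis maps a hand at angle A degrees to (360 - A) degrees, which sends a reading of T minutes past 12:00 to (720 - T) minutes past 12:00.
Mirror reads 5:41 = 341 minutes past 12:00.
Actual time: (720 - 341) mod 720 = 379 minutes = 6:19.

Final answer: 6:19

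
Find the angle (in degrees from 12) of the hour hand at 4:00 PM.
The hour hand moves 30 degrees per hour and 0.5 degrees per minute.
At 4:00: (4) x 30 + 0 x 0.5 = 120 + 0 = 120 degrees

Final answer: 120 degrees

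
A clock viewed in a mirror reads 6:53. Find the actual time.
Reflection across the vertical (12-6) axis maps a hand at angle A degrees to (360 - A) degrees, which sends a reading of T minutes past 12:00 to (720 - T) minutes past 12:00.
Mirror reads 6:53 = 413 minutes past 12:00.
Actual time: (720 - 413) mod 720 = 307 minutes = 5:07.

Final answer: 5:07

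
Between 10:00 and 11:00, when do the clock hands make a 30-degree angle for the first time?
At t minutes past 10:00, the hour hand is at 30 x 10 + 0.5t degrees and the minute hand is at 6t degrees.
The smaller angle between them is 30 degrees when |30H - 5.5t| = 30 or |30H - 5.5t| = 330.
With H = 10, solve 30 x 10 - 5.5t = +/- target for each target:
  t = (30 x 10 - 30) / 5.5 = 49.09
  t = (30 x 10 + 30) / 5.5 = 60 (outside (0, 60))
  t = (30 x 10 - 330) / 5.5 = -5.45 (outside (0, 60))
  t = (30 x 10 + 330) / 5.5 = 114.55 (outside (0, 60))
Valid solutions in (0, 60): {49.09} minutes.
The first occurrence is t = 49.09 minutes.
The hands form a 30-degree angle at 49.09 minutes past 10:00.

Final answer: 49.09 minutes past 10:00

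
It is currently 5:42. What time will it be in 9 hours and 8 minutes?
Starting time: 5:42
Adding 8 minutes to 42 minutes: 42 + 8 = 50 minutes
Adding 9 hours: 5 + 9 = 14 - 12 = 2
Final time: 2:50

Final answer: 2:50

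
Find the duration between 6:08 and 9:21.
From 6:08 to 9:21:
(9 x 60 + 21) - (6 x 60 + 8) = 561 - 368 = 193 minutes
= 3 hours and 13 minutes

Final answer: 3 hours and 13 minutes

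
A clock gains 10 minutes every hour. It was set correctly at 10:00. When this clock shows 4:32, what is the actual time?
For every 60 true minutes, the faulty clock advances 70 minutes, so 1 faulty-clock minute corresponds to 60/70 true minutes.
From 10:00 to 4:32 on the faulty dial is 392 minutes.
True elapsed: 392 x 60/70 = 336 minutes = 5 hours and 36 minutes.
True time: 10:00 + 5 hours and 36 minutes = 3:36.

Final answer: 3:36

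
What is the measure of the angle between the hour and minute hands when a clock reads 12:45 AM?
Hour hand position: 0 x 30 + 45 x 0.5 = 22.5 degrees
Minute hand position: 45 x 6 = 270 degrees
Difference: |22.5 - 270| = 247.5 degrees
Since 247.5 > 180, the smaller angle is 360 - 247.5 = 112.5 degrees

Final answer: 112.5 degrees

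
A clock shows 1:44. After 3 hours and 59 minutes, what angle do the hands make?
First find the time 3 hours and 59 minutes after 1:44.
Total minutes: 1 x 60 + 44 + 3 x 60 + 59 = 343.
343 mod 720 = 343 minutes = 5:43.
Now compute the angle at 5:43:
Hour hand: 5 x 30 + 43 x 0.5 = 171.5 degrees
Minute hand: 43 x 6 = 258 degrees
Difference: |171.5 - 258| = 86.5 degrees
The angle is 86.5 degrees

Final answer: 86.5 degrees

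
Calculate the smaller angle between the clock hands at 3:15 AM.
Hour hand position: 3 x 30 + 15 x 0.5 = 97.5 degrees
Minute hand position: 15 x 6 = 90 degrees
Difference: |97.5 - 90| = 7.5 degrees
The angle between the hands is 7.5 degrees

Final answer: 7.5 degrees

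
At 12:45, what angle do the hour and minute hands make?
Hour hand position: 0 x 30 + 45 x 0.5 = 22.5 degrees
Minute hand position: 45 x 6 = 270 degrees
Difference: |22.5 - 270| = 247.5 degrees
Since 247.5 > 180, the smaller angle is 360 - 247.5 = 112.5 degrees

Final answer: 112.5 degrees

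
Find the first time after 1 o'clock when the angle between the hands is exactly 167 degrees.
At t minutes past 1:00, the hour hand is at 30 x 1 + 0.5t degrees and the minute hand is at 6t degrees.
The smaller angle between them is 167 degrees when |30H - 5.5t| = 167 or |30H - 5.5t| = 193.
With H = 1, solve 30 x 1 - 5.5t = +/- target for each target:
  t = (30 x 1 - 167) / 5.5 = -24.91 (outside (0, 60))
  t = (30 x 1 + 167) / 5.5 = 35.82
  t = (30 x 1 - 193) / 5.5 = -29.64 (outside (0, 60))
  t = (30 x 1 + 193) / 5.5 = 40.55
Valid solutions in (0, 60): {35.82, 40.55} minutes.
The first occurrence is t = 35.82 minutes.
The hands form a 167-degree angle at 35.82 minutes past 1:00.

Final answer: 35.82 minutes past 1:00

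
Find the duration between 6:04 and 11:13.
From 6:04 to 11:13:
(11 x 60 + 13) - (6 x 60 + 4) = 673 - 364 = 309 minutes
= 5 hours and 9 minutes

Final answer: 5 hours and 9 minutes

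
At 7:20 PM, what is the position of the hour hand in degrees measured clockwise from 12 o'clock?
The hour hand moves 30 degrees per hour and 0.5 degrees per minute.
At 7:20: (7) x 30 + 20 x 0.5 = 210 + 10 = 220 degrees

Final answer: 220 degrees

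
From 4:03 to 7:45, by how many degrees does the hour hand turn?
The hour hand moves 0.5 degrees per minute.
Time elapsed: 7:45 - 4:03 = 222 minutes
Angular displacement: 222 x 0.5 = 111 degrees

Final answer: 111 degrees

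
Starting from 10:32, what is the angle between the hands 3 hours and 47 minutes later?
First find the time 3 hours and 47 minutes after 10:32.
Total minutes: 10 x 60 + 32 + 3 x 60 + 47 = 859.
859 mod 720 = 139 minutes = 2:19.
Now compute the angle at 2:19:
Hour hand: 2 x 30 + 19 x 0.5 = 69.5 degrees
Minute hand: 19 x 6 = 114 degrees
Difference: |69.5 - 114| = 44.5 degrees
The angle is 44.5 degrees

Final answer: 44.5 degrees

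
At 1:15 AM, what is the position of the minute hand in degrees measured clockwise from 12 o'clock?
The minute hand moves 6 degrees per minute.
At 1:15: 15 x 6 = 90 degrees

Final answer: 90 degrees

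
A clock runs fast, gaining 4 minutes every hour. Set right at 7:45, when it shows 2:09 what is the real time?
For every 60 true minutes, the faulty clock advances 64 minutes, so 1 faulty-clock minute corresponds to 60/64 true minutes.
From 7:45 to 2:09 on the faulty dial is 384 minutes.
True elapsed: 384 x 60/64 = 360 minutes = 6 hours.
True time: 7:45 + 6 hours = 1:45.

Final answer: 1:45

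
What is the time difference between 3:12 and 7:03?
From 3:12 to 7:03:
(7 x 60 + 3) - (3 x 60 + 12) = 423 - 192 = 231 minutes
= 3 hours and 51 minutes

Final answer: 3 hours and 51 minutes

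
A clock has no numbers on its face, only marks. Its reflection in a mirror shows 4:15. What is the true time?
Reflection across the vertical (12-6) axis maps a hand at angle A degrees to (360 - A) degrees, which sends a reading of T minutes past 12:00 to (720 - T) minutes past 12:00.
Mirror reads 4:15 = 255 minutes past 12:00.
Actual time: (720 - 255) mod 720 = 465 minutes = 7:45.

Final answer: 7:45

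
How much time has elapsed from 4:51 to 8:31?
From 4:51 to 8:31:
(8 x 60 + 31) - (4 x 60 + 51) = 511 - 291 = 220 minutes
= 3 hours and 40 minutes

Final answer: 3 hours and 40 minutes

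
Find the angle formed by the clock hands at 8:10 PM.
Hour hand position: 8 x 30 + 10 x 0.5 = 245 degrees
Minute hand position: 10 x 6 = 60 degrees
Difference: |245 - 60| = 185 degrees
Since 185 > 180, the smaller angle is 360 - 185 = 175 degrees

Final answer: 175 degrees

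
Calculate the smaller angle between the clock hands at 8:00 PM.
Hour hand position: 8 x 30 + 0 x 0.5 = 240 degrees
Minute hand position: 0 x 6 = 0 degrees
Difference: |240 - 0| = 240 degrees
Since 240 > 180, the smaller angle is 360 - 240 = 120 degrees

Final answer: 120 degrees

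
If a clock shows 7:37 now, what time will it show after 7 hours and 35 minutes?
Starting time: 7:37
Adding 35 minutes to 37 minutes: 37 + 35 = 72 minutes = 1 hour and 12 minutes
Adding 7 hours: 7 + 7 + 1 (carry) = 15 - 12 = 3
Final time: 3:12

Final answer: 3:12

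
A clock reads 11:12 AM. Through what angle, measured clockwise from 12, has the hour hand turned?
The hour hand moves 30 degrees per hour and 0.5 degrees per minute.
At 11:12: (11) x 30 + 12 x 0.5 = 330 + 6 = 336 degrees

Final answer: 336 degrees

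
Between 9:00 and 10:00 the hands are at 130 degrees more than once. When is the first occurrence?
At t minutes past 9:00, the hour hand is at 30 x 9 + 0.5t degrees and the minute hand is at 6t degrees.
The smaller angle between them is 130 degrees when |30H - 5.5t| = 130 or |30H - 5.5t| = 230.
With H = 9, solve 30 x 9 - 5.5t = +/- target for each target:
  t = (30 x 9 - 130) / 5.5 = 25.45
  t = (30 x 9 + 130) / 5.5 = 72.73 (outside (0, 60))
  t = (30 x 9 - 230) / 5.5 = 7.27
  t = (30 x 9 + 230) / 5.5 = 90.91 (outside (0, 60))
Valid solutions in (0, 60): {7.27, 25.45} minutes.
The first occurrence is t = 7.27 minutes.
The hands form a 130-degree angle at 7.27 minutes past 9:00.

Final answer: 7.27 minutes past 9:00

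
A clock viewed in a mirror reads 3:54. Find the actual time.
Reflection across the vertical (12-6) axis maps a hand at angle A degrees to (360 - A) degrees, which sends a reading of T minutes past 12:00 to (720 - T) minutes past 12:00.
Mirror reads 3:54 = 234 minutes past 12:00.
Actual time: (720 - 234) mod 720 = 486 minutes = 8:06.

Final answer: 8:06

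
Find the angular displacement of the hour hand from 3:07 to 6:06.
The hour hand moves 0.5 degrees per minute.
Time elapsed: 6:06 - 3:07 = 179 minutes
Angular displacement: 179 x 0.5 = 89.5 degrees

Final answer: 89.5 degrees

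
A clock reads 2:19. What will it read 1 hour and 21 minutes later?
Starting time: 2:19
Adding 21 minutes to 19 minutes: 19 + 21 = 40 minutes
Adding 1 hour: 2 + 1 = 3
Final time: 3:40

Final answer: 3:40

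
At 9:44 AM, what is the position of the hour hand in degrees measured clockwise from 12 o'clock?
The hour hand moves 30 degrees per hour and 0.5 degrees per minute.
At 9:44: (9) x 30 + 44 x 0.5 = 270 + 22 = 292 degrees

Final answer: 292 degrees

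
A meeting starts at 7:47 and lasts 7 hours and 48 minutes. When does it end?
Starting time: 7:47
Adding 48 minutes to 47 minutes: 47 + 48 = 95 minutes = 1 hour and 35 minutes
Adding 7 hours: 7 + 7 + 1 (carry) = 15 - 12 = 3
Final time: 3:35

Final answer: 3:35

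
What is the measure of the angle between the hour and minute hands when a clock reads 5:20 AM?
Hour hand position: 5 x 30 + 20 x 0.5 = 160 degrees
Minute hand position: 20 x 6 = 120 degrees
Difference: |160 - 120| = 40 degrees
The angle between the hands is 40 degrees

Final answer: 40 degrees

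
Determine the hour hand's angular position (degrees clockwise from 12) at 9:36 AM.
The hour hand moves 30 degrees per hour and 0.5 degrees per minute.
At 9:36: (9) x 30 + 36 x 0.5 = 270 + 18 = 288 degrees

Final answer: 288 degrees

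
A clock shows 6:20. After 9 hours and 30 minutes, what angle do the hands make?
First find the time 9 hours and 30 minutes after 6:20.
Total minutes: 6 x 60 + 20 + 9 x 60 + 30 = 950.
950 mod 720 = 230 minutes = 3:50.
Now compute the angle at 3:50:
Hour hand: 3 x 30 + 50 x 0.5 = 115 degrees
Minute hand: 50 x 6 = 300 degrees
Difference: |115 - 300| = 185 degrees
Smaller angle: 360 - 185 = 175 degrees

Final answer: 175 degrees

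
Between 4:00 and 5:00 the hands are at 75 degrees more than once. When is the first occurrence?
At t minutes past 4:00, the hour hand is at 30 x 4 + 0.5t degrees and the minute hand is at 6t degrees.
The smaller angle between them is 75 degrees when |30H - 5.5t| = 75 or |30H - 5.5t| = 285.
With H = 4, solve 30 x 4 - 5.5t = +/- target for each target:
  t = (30 x 4 - 75) / 5.5 = 8.18
  t = (30 x 4 + 75) / 5.5 = 35.45
  t = (30 x 4 - 285) / 5.5 = -30 (outside (0, 60))
  t = (30 x 4 + 285) / 5.5 = 73.64 (outside (0, 60))
Valid solutions in (0, 60): {8.18, 35.45} minutes.
The first occurrence is t = 8.18 minutes.
The hands form a 75-degree angle at 8.18 minutes past 4:00.

Final answer: 8.18 minutes past 4:00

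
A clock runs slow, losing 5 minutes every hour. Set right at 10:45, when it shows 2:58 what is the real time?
For every 60 true minutes, the faulty clock advances 55 minutes, so 1 faulty-clock minute corresponds to 60/55 true minutes.
From 10:45 to 2:58 on the faulty dial is 253 minutes.
True elapsed: 253 x 60/55 = 276 minutes = 4 hours and 36 minutes.
True time: 10:45 + 4 hours and 36 minutes = 3:21.

Final answer: 3:21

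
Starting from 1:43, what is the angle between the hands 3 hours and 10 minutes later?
First find the time 3 hours and 10 minutes after 1:43.
Total minutes: 1 x 60 + 43 + 3 x 60 + 10 = 293.
293 mod 720 = 293 minutes = 4:53.
Now compute the angle at 4:53:
Hour hand: 4 x 30 + 53 x 0.5 = 146.5 degrees
Minute hand: 53 x 6 = 318 degrees
Difference: |146.5 - 318| = 171.5 degrees
The angle is 171.5 degrees

Final answer: 171.5 degrees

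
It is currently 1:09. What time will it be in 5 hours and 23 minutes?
Starting time: 1:09
Adding 23 minutes to 9 minutes: 9 + 23 = 32 minutes
Adding 5 hours: 1 + 5 = 6
Final time: 6:32

Final answer: 6:32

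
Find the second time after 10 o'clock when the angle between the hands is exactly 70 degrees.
At t minutes past 10:00, the hour hand is at 30 x 10 + 0.5t degrees and the minute hand is at 6t degrees.
The smaller angle between them is 70 degrees when |30H - 5.5t| = 70 or |30H - 5.5t| = 290.
With H = 10, solve 30 x 10 - 5.5t = +/- target for each target:
  t = (30 x 10 - 70) / 5.5 = 41.82
  t = (30 x 10 + 70) / 5.5 = 67.27 (outside (0, 60))
  t = (30 x 10 - 290) / 5.5 = 1.82
  t = (30 x 10 + 290) / 5.5 = 107.27 (outside (0, 60))
Valid solutions in (0, 60): {1.82, 41.82} minutes.
The second occurrence is t = 41.82 minutes.
The hands form a 70-degree angle at 41.82 minutes past 10:00.

Final answer: 41.82 minutes past 10:00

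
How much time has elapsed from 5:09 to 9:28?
From 5:09 to 9:28:
(9 x 60 + 28) - (5 x 60 + 9) = 568 - 309 = 259 minutes
= 4 hours and 19 minutes

Final answer: 4 hours and 19 minutes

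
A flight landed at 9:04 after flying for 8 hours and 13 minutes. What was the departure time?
Starting time: 9:04 = 544 total minutes past 12:00
Subtracting: 8 hours and 13 minutes = 493 minutes
544 - 493 = 51 minutes
= 51 minutes past 12:00 = 12:51

Final answer: 12:51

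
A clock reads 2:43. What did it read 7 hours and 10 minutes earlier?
Starting time: 2:43 = 163 total minutes past 12:00
Subtracting: 7 hours and 10 minutes = 430 minutes
163 - 430 = -267 (negative, add 12 hours = 720) = 453 minutes
= 7 hours and 33 minutes past 12:00 = 7:33

Final answer: 7:33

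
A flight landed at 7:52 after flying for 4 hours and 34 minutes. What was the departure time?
Starting time: 7:52 = 472 total minutes past 12:00
Subtracting: 4 hours and 34 minutes = 274 minutes
472 - 274 = 198 minutes
= 3 hours and 18 minutes past 12:00 = 3:18

Final answer: 3:18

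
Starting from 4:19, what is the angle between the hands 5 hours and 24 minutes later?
First find the time 5 hours and 24 minutes after 4:19.
Total minutes: 4 x 60 + 19 + 5 x 60 + 24 = 583.
583 mod 720 = 583 minutes = 9:43.
Now compute the angle at 9:43:
Hour hand: 9 x 30 + 43 x 0.5 = 291.5 degrees
Minute hand: 43 x 6 = 258 degrees
Difference: |291.5 - 258| = 33.5 degrees
The angle is 33.5 degrees

Final answer: 33.5 degrees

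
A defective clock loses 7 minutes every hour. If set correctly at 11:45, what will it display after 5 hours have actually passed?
For every 60 true minutes, the faulty clock advances 60 - 7 = 53 minutes.
True elapsed: 5 hours = 300 minutes.
Faulty clock advances: 300 x 53/60 = 265 minutes (drift: 35 minutes behind).
Shown time: 11:45 + 265 minutes = 4:10.

Final answer: 4:10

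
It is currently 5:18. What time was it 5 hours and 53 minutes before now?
Starting time: 5:18 = 318 total minutes past 12:00
Subtracting: 5 hours and 53 minutes = 353 minutes
318 - 353 = -35 (negative, add 12 hours = 720) = 685 minutes
= 11 hours and 25 minutes past 12:00 = 11:25

Final answer: 11:25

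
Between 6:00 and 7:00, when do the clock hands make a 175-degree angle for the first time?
At t minutes past 6:00, the hour hand is at 30 x 6 + 0.5t degrees and the minute hand is at 6t degrees.
The smaller angle between them is 175 degrees when |30H - 5.5t| = 175 or |30H - 5.5t| = 185.
With H = 6, solve 30 x 6 - 5.5t = +/- target for each target:
  t = (30 x 6 - 175) / 5.5 = 0.91
  t = (30 x 6 + 175) / 5.5 = 64.55 (outside (0, 60))
  t = (30 x 6 - 185) / 5.5 = -0.91 (outside (0, 60))
  t = (30 x 6 + 185) / 5.5 = 66.36 (outside (0, 60))
Valid solutions in (0, 60): {0.91} minutes.
The first occurrence is t = 0.91 minutes.
The hands form a 175-degree angle at 0.91 minutes past 6:00.

Final answer: 0.91 minutes past 6:00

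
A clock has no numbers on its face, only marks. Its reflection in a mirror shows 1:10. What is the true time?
Reflection across the vertical (12-6) axis maps a hand at angle A degrees to (360 - A) degrees, which sends a reading of T minutes past 12:00 to (720 - T) minutes past 12:00.
Mirror reads 1:10 = 70 minutes past 12:00.
Actual time: (720 - 70) mod 720 = 650 minutes = 10:50.

Final answer: 10:50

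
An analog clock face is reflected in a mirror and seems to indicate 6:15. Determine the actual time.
Reflection across the vertical (12-6) axis maps a hand at angle A degrees to (360 - A) degrees, which sends a reading of T minutes past 12:00 to (720 - T) minutes past 12:00.
Mirror reads 6:15 = 375 minutes past 12:00.
Actual time: (720 - 375) mod 720 = 345 minutes = 5:45.

Final answer: 5:45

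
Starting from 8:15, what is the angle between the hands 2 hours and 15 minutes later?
First find the time 2 hours and 15 minutes after 8:15.
Total minutes: 8 x 60 + 15 + 2 x 60 + 15 = 630.
630 mod 720 = 630 minutes = 10:30.
Now compute the angle at 10:30:
Hour hand: 10 x 30 + 30 x 0.5 = 315 degrees
Minute hand: 30 x 6 = 180 degrees
Difference: |315 - 180| = 135 degrees
The angle is 135 degrees

Final answer: 135 degrees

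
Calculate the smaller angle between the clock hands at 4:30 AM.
Hour hand position: 4 x 30 + 30 x 0.5 = 135 degrees
Minute hand position: 30 x 6 = 180 degrees
Difference: |135 - 180| = 45 degrees
The angle between the hands is 45 degrees

Final answer: 45 degrees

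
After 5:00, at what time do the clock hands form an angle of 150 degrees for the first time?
At t minutes past 5:00, the hour hand is at 30 x 5 + 0.5t degrees and the minute hand is at 6t degrees.
The smaller angle between them is 150 degrees when |30H - 5.5t| = 150 or |30H - 5.5t| = 210.
With H = 5, solve 30 x 5 - 5.5t = +/- target for each target:
  t = (30 x 5 - 150) / 5.5 = 0 (outside (0, 60))
  t = (30 x 5 + 150) / 5.5 = 54.55
  t = (30 x 5 - 210) / 5.5 = -10.91 (outside (0, 60))
  t = (30 x 5 + 210) / 5.5 = 65.45 (outside (0, 60))
Valid solutions in (0, 60): {54.55} minutes.
The first occurrence is t = 54.55 minutes.
The hands form a 150-degree angle at 54.55 minutes past 5:00.

Final answer: 54.55 minutes past 5:00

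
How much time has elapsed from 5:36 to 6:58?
From 5:36 to 6:58:
(6 x 60 + 58) - (5 x 60 + 36) = 418 - 336 = 82 minutes
= 1 hour and 22 minutes

Final answer: 1 hour and 22 minutes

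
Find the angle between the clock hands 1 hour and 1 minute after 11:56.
First find the time 1 hour and 1 minute after 11:56.
Total minutes: 11 x 60 + 56 + 1 x 60 + 1 = 777.
777 mod 720 = 57 minutes = 12:57.
Now compute the angle at 12:57:
Hour hand: 0 x 30 + 57 x 0.5 = 28.5 degrees
Minute hand: 57 x 6 = 342 degrees
Difference: |28.5 - 342| = 313.5 degrees
Smaller angle: 360 - 313.5 = 46.5 degrees

Final answer: 46.5 degrees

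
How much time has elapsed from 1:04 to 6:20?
From 1:04 to 6:20:
(6 x 60 + 20) - (1 x 60 + 4) = 380 - 64 = 316 minutes
= 5 hours and 16 minutes

Final answer: 5 hours and 16 minutes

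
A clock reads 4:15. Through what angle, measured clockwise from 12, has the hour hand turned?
The hour hand moves 30 degrees per hour and 0.5 degrees per minute.
At 4:15: (4) x 30 + 15 x 0.5 = 120 + 7.5 = 127.5 degrees

Final answer: 127.5 degrees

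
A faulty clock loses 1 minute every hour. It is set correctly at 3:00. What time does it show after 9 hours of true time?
For every 60 true minutes, the faulty clock advances 60 - 1 = 59 minutes.
True elapsed: 9 hours = 540 minutes.
Faulty clock advances: 540 x 59/60 = 531 minutes (drift: 9 minutes behind).
Shown time: 3:00 + 531 minutes = 11:51.

Final answer: 11:51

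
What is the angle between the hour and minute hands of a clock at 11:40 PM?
Hour hand position: 11 x 30 + 40 x 0.5 = 350 degrees
Minute hand position: 40 x 6 = 240 degrees
Difference: |350 - 240| = 110 degrees
The angle between the hands is 110 degrees

Final answer: 110 degrees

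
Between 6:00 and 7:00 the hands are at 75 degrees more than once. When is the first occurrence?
At t minutes past 6:00, the hour hand is at 30 x 6 + 0.5t degrees and the minute hand is at 6t degrees.
The smaller angle between them is 75 degrees when |30H - 5.5t| = 75 or |30H - 5.5t| = 285.
With H = 6, solve 30 x 6 - 5.5t = +/- target for each target:
  t = (30 x 6 - 75) / 5.5 = 19.09
  t = (30 x 6 + 75) / 5.5 = 46.36
  t = (30 x 6 - 285) / 5.5 = -19.09 (outside (0, 60))
  t = (30 x 6 + 285) / 5.5 = 84.55 (outside (0, 60))
Valid solutions in (0, 60): {19.09, 46.36} minutes.
The first occurrence is t = 19.09 minutes.
The hands form a 75-degree angle at 19.09 minutes past 6:00.

Final answer: 19.09 minutes past 6:00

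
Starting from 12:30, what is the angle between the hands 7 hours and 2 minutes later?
First find the time 7 hours and 2 minutes after 12:30.
Total minutes: 12 x 60 + 30 + 7 x 60 + 2 = 1172.
1172 mod 720 = 452 minutes = 7:32.
Now compute the angle at 7:32:
Hour hand: 7 x 30 + 32 x 0.5 = 226 degrees
Minute hand: 32 x 6 = 192 degrees
Difference: |226 - 192| = 34 degrees
The angle is 34 degrees

Final answer: 34 degrees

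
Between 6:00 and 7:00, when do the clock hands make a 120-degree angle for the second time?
At t minutes past 6:00, the hour hand is at 30 x 6 + 0.5t degrees and the minute hand is at 6t degrees.
The smaller angle between them is 120 degrees when |30H - 5.5t| = 120 or |30H - 5.5t| = 240.
With H = 6, solve 30 x 6 - 5.5t = +/- target for each target:
  t = (30 x 6 - 120) / 5.5 = 10.91
  t = (30 x 6 + 120) / 5.5 = 54.55
  t = (30 x 6 - 240) / 5.5 = -10.91 (outside (0, 60))
  t = (30 x 6 + 240) / 5.5 = 76.36 (outside (0, 60))
Valid solutions in (0, 60): {10.91, 54.55} minutes.
The second occurrence is t = 54.55 minutes.
The hands form a 120-degree angle at 54.55 minutes past 6:00.

Final answer: 54.55 minutes past 6:00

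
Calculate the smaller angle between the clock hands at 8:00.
Hour hand position: 8 x 30 + 0 x 0.5 = 240 degrees
Minute hand position: 0 x 6 = 0 degrees
Difference: |240 - 0| = 240 degrees
Since 240 > 180, the smaller angle is 360 - 240 = 120 degrees

Final answer: 120 degrees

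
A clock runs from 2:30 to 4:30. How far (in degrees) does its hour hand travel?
The hour hand moves 0.5 degrees per minute.
Time elapsed: 4:30 - 2:30 = 120 minutes
Angular displacement: 120 x 0.5 = 60 degrees

Final answer: 60 degrees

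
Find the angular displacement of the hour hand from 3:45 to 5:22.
The hour hand moves 0.5 degrees per minute.
Time elapsed: 5:22 - 3:45 = 97 minutes
Angular displacement: 97 x 0.5 = 48.5 degrees

Final answer: 48.5 degrees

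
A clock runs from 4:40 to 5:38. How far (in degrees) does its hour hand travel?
The hour hand moves 0.5 degrees per minute.
Time elapsed: 5:38 - 4:40 = 58 minutes
Angular displacement: 58 x 0.5 = 29 degrees

Final answer: 29 degrees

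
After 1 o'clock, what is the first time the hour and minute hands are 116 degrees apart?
At t minutes past 1:00, the hour hand is at 30 x 1 + 0.5t degrees and the minute hand is at 6t degrees.
The smaller angle between them is 116 degrees when |30H - 5.5t| = 116 or |30H - 5.5t| = 244.
With H = 1, solve 30 x 1 - 5.5t = +/- target for each target:
  t = (30 x 1 - 116) / 5.5 = -15.64 (outside (0, 60))
  t = (30 x 1 + 116) / 5.5 = 26.55
  t = (30 x 1 - 244) / 5.5 = -38.91 (outside (0, 60))
  t = (30 x 1 + 244) / 5.5 = 49.82
Valid solutions in (0, 60): {26.55, 49.82} minutes.
The first occurrence is t = 26.55 minutes.
The hands form a 116-degree angle at 26.55 minutes past 1:00.

Final answer: 26.55 minutes past 1:00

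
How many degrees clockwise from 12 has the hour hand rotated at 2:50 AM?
The hour hand moves 30 degrees per hour and 0.5 degrees per minute.
At 2:50: (2) x 30 + 50 x 0.5 = 60 + 25 = 85 degrees

Final answer: 85 degrees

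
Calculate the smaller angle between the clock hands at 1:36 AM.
Hour hand position: 1 x 30 + 36 x 0.5 = 48 degrees
Minute hand position: 36 x 6 = 216 degrees
Difference: |48 - 216| = 168 degrees
The angle between the hands is 168 degrees

Final answer: 168 degrees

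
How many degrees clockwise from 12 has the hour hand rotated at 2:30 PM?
The hour hand moves 30 degrees per hour and 0.5 degrees per minute.
At 2:30: (2) x 30 + 30 x 0.5 = 60 + 15 = 75 degrees

Final answer: 75 degrees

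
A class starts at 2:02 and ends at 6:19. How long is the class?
From 2:02 to 6:19:
(6 x 60 + 19) - (2 x 60 + 2) = 379 - 122 = 257 minutes
= 4 hours and 17 minutes

Final answer: 4 hours and 17 minutes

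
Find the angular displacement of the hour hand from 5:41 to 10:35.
The hour hand moves 0.5 degrees per minute.
Time elapsed: 10:35 - 5:41 = 294 minutes
Angular displacement: 294 x 0.5 = 147 degrees

Final answer: 147 degrees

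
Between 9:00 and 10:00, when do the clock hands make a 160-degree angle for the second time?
At t minutes past 9:00, the hour hand is at 30 x 9 + 0.5t degrees and the minute hand is at 6t degrees.
The smaller angle between them is 160 degrees when |30H - 5.5t| = 160 or |30H - 5.5t| = 200.
With H = 9, solve 30 x 9 - 5.5t = +/- target for each target:
  t = (30 x 9 - 160) / 5.5 = 20
  t = (30 x 9 + 160) / 5.5 = 78.18 (outside (0, 60))
  t = (30 x 9 - 200) / 5.5 = 12.73
  t = (30 x 9 + 200) / 5.5 = 85.45 (outside (0, 60))
Valid solutions in (0, 60): {12.73, 20} minutes.
The second occurrence is t = 20 minutes.
The hands form a 160-degree angle at 20 minutes past 9:00.

Final answer: 20 minutes past 9:00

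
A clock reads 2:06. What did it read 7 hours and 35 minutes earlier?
Starting time: 2:06 = 126 total minutes past 12:00
Subtracting: 7 hours and 35 minutes = 455 minutes
126 - 455 = -329 (negative, add 12 hours = 720) = 391 minutes
= 6 hours and 31 minutes past 12:00 = 6:31

Final answer: 6:31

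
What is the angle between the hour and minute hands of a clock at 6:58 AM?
Hour hand position: 6 x 30 + 58 x 0.5 = 209 degrees
Minute hand position: 58 x 6 = 348 degrees
Difference: |209 - 348| = 139 degrees
The angle between the hands is 139 degrees

Final answer: 139 degrees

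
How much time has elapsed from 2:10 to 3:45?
From 2:10 to 3:45:
(3 x 60 + 45) - (2 x 60 + 10) = 225 - 130 = 95 minutes
= 1 hour and 35 minutes

Final answer: 1 hour and 35 minutes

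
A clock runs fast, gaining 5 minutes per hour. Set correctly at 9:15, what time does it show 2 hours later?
For every 60 true minutes, the faulty clock advances 60 + 5 = 65 minutes.
True elapsed: 2 hours = 120 minutes.
Faulty clock advances: 120 x 65/60 = 130 minutes (drift: 10 minutes ahead).
Shown time: 9:15 + 130 minutes = 11:25.

Final answer: 11:25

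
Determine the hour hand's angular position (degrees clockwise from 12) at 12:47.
The hour hand moves 30 degrees per hour and 0.5 degrees per minute.
At 12:47: (0) x 30 + 47 x 0.5 = 0 + 23.5 = 23.5 degrees

Final answer: 23.5 degrees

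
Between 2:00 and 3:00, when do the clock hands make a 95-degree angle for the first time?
At t minutes past 2:00, the hour hand is at 30 x 2 + 0.5t degrees and the minute hand is at 6t degrees.
The smaller angle between them is 95 degrees when |30H - 5.5t| = 95 or |30H - 5.5t| = 265.
With H = 2, solve 30 x 2 - 5.5t = +/- target for each target:
  t = (30 x 2 - 95) / 5.5 = -6.36 (outside (0, 60))
  t = (30 x 2 + 95) / 5.5 = 28.18
  t = (30 x 2 - 265) / 5.5 = -37.27 (outside (0, 60))
  t = (30 x 2 + 265) / 5.5 = 59.09
Valid solutions in (0, 60): {28.18, 59.09} minutes.
The first occurrence is t = 28.18 minutes.
The hands form a 95-degree angle at 28.18 minutes past 2:00.

Final answer: 28.18 minutes past 2:00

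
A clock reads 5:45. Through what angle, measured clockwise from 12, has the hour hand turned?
The hour hand moves 30 degrees per hour and 0.5 degrees per minute.
At 5:45: (5) x 30 + 45 x 0.5 = 150 + 22.5 = 172.5 degrees

Final answer: 172.5 degrees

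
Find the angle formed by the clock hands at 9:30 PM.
Hour hand position: 9 x 30 + 30 x 0.5 = 285 degrees
Minute hand position: 30 x 6 = 180 degrees
Difference: |285 - 180| = 105 degrees
The angle between the hands is 105 degrees

Final answer: 105 degrees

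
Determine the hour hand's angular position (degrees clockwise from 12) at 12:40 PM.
The hour hand moves 30 degrees per hour and 0.5 degrees per minute.
At 12:40: (0) x 30 + 40 x 0.5 = 0 + 20 = 20 degrees

Final answer: 20 degrees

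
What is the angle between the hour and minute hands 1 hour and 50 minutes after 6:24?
First find the time 1 hour and 50 minutes after 6:24.
Total minutes: 6 x 60 + 24 + 1 x 60 + 50 = 494.
494 mod 720 = 494 minutes = 8:14.
Now compute the angle at 8:14:
Hour hand: 8 x 30 + 14 x 0.5 = 247 degrees
Minute hand: 14 x 6 = 84 degrees
Difference: |247 - 84| = 163 degrees
The angle is 163 degrees

Final answer: 163 degrees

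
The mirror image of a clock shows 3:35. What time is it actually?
Reflection across the vertical (12-6) axis maps a hand at angle A degrees to (360 - A) degrees, which sends a reading of T minutes past 12:00 to (720 - T) minutes past 12:00.
Mirror reads 3:35 = 215 minutes past 12:00.
Actual time: (720 - 215) mod 720 = 505 minutes = 8:25.

Final answer: 8:25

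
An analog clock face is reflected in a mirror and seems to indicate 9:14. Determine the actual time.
Reflection across the vertical (12-6) axis maps a hand at angle A degrees to (360 - A) degrees, which sends a reading of T minutes past 12:00 to (720 - T) minutes past 12:00.
Mirror reads 9:14 = 554 minutes past 12:00.
Actual time: (720 - 554) mod 720 = 166 minutes = 2:46.

Final answer: 2:46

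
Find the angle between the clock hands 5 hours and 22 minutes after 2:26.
First find the time 5 hours and 22 minutes after 2:26.
Total minutes: 2 x 60 + 26 + 5 x 60 + 22 = 468.
468 mod 720 = 468 minutes = 7:48.
Now compute the angle at 7:48:
Hour hand: 7 x 30 + 48 x 0.5 = 234 degrees
Minute hand: 48 x 6 = 288 degrees
Difference: |234 - 288| = 54 degrees
The angle is 54 degrees

Final answer: 54 degrees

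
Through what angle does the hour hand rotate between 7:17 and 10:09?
The hour hand moves 0.5 degrees per minute.
Time elapsed: 10:09 - 7:17 = 172 minutes
Angular displacement: 172 x 0.5 = 86 degrees

Final answer: 86 degrees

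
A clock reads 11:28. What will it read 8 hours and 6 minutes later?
Starting time: 11:28
Adding 6 minutes to 28 minutes: 28 + 6 = 34 minutes
Adding 8 hours: 11 + 8 = 19 - 12 = 7
Final time: 7:34

Final answer: 7:34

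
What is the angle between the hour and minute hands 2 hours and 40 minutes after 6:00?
First find the time 2 hours and 40 minutes after 6:00.
Total minutes: 6 x 60 + 0 + 2 x 60 + 40 = 520.
520 mod 720 = 520 minutes = 8:40.
Now compute the angle at 8:40:
Hour hand: 8 x 30 + 40 x 0.5 = 260 degrees
Minute hand: 40 x 6 = 240 degrees
Difference: |260 - 240| = 20 degrees
The angle is 20 degrees

Final answer: 20 degrees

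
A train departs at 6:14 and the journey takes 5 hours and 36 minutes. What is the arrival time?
Starting time: 6:14
Adding 36 minutes to 14 minutes: 14 + 36 = 50 minutes
Adding 5 hours: 6 + 5 = 11
Final time: 11:50

Final answer: 11:50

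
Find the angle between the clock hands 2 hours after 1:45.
First find the time 2 hours after 1:45.
Total minutes: 1 x 60 + 45 + 2 x 60 + 0 = 225.
225 mod 720 = 225 minutes = 3:45.
Now compute the angle at 3:45:
Hour hand: 3 x 30 + 45 x 0.5 = 112.5 degrees
Minute hand: 45 x 6 = 270 degrees
Difference: |112.5 - 270| = 157.5 degrees
The angle is 157.5 degrees

Final answer: 157.5 degrees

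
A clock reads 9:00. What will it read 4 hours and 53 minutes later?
Starting time: 9:00
Adding 53 minutes to 0 minutes: 0 + 53 = 53 minutes
Adding 4 hours: 9 + 4 = 13 - 12 = 1
Final time: 1:53

Final answer: 1:53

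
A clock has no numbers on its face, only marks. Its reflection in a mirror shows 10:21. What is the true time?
Reflection across the vertical (12-6) axis maps a hand at angle A degrees to (360 - A) degrees, which sends a reading of T minutes past 12:00 to (720 - T) minutes past 12:00.
Mirror reads 10:21 = 621 minutes past 12:00.
Actual time: (720 - 621) mod 720 = 99 minutes = 1:39.

Final answer: 1:39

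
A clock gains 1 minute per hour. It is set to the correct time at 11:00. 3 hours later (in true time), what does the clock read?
For every 60 true minutes, the faulty clock advances 60 + 1 = 61 minutes.
True elapsed: 3 hours = 180 minutes.
Faulty clock advances: 180 x 61/60 = 183 minutes (drift: 3 minutes ahead).
Shown time: 11:00 + 183 minutes = 2:03.

Final answer: 2:03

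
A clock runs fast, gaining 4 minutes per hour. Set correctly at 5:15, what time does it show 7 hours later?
For every 60 true minutes, the faulty clock advances 60 + 4 = 64 minutes.
True elapsed: 7 hours = 420 minutes.
Faulty clock advances: 420 x 64/60 = 448 minutes (drift: 28 minutes ahead).
Shown time: 5:15 + 448 minutes = 12:43.

Final answer: 12:43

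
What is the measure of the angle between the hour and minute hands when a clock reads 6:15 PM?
Hour hand position: 6 x 30 + 15 x 0.5 = 187.5 degrees
Minute hand position: 15 x 6 = 90 degrees
Difference: |187.5 - 90| = 97.5 degrees
The angle between the hands is 97.5 degrees

Final answer: 97.5 degrees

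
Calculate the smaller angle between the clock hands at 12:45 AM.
Hour hand position: 0 x 30 + 45 x 0.5 = 22.5 degrees
Minute hand position: 45 x 6 = 270 degrees
Difference: |22.5 - 270| = 247.5 degrees
Since 247.5 > 180, the smaller angle is 360 - 247.5 = 112.5 degrees

Final answer: 112.5 degrees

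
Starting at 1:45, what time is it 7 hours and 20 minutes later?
Starting time: 1:45
Adding 20 minutes to 45 minutes: 45 + 20 = 65 minutes = 1 hour and 5 minutes
Adding 7 hours: 1 + 7 + 1 (carry) = 9
Final time: 9:05

Final answer: 9:05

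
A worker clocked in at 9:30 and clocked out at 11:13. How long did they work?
From 9:30 to 11:13:
(11 x 60 + 13) - (9 x 60 + 30) = 673 - 570 = 103 minutes
= 1 hour and 43 minutes

Final answer: 1 hour and 43 minutes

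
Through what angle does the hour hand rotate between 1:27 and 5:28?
The hour hand moves 0.5 degrees per minute.
Time elapsed: 5:28 - 1:27 = 241 minutes
Angular displacement: 241 x 0.5 = 120.5 degrees

Final answer: 120.5 degrees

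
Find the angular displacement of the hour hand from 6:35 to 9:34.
The hour hand moves 0.5 degrees per minute.
Time elapsed: 9:34 - 6:35 = 179 minutes
Angular displacement: 179 x 0.5 = 89.5 degrees

Final answer: 89.5 degrees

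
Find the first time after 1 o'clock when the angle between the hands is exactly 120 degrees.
At t minutes past 1:00, the hour hand is at 30 x 1 + 0.5t degrees and the minute hand is at 6t degrees.
The smaller angle between them is 120 degrees when |30H - 5.5t| = 120 or |30H - 5.5t| = 240.
With H = 1, solve 30 x 1 - 5.5t = +/- target for each target:
  t = (30 x 1 - 120) / 5.5 = -16.36 (outside (0, 60))
  t = (30 x 1 + 120) / 5.5 = 27.27
  t = (30 x 1 - 240) / 5.5 = -38.18 (outside (0, 60))
  t = (30 x 1 + 240) / 5.5 = 49.09
Valid solutions in (0, 60): {27.27, 49.09} minutes.
The first occurrence is t = 27.27 minutes.
The hands form a 120-degree angle at 27.27 minutes past 1:00.

Final answer: 27.27 minutes past 1:00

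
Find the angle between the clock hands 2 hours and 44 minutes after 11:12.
First find the time 2 hours and 44 minutes after 11:12.
Total minutes: 11 x 60 + 12 + 2 x 60 + 44 = 836.
836 mod 720 = 116 minutes = 1:56.
Now compute the angle at 1:56:
Hour hand: 1 x 30 + 56 x 0.5 = 58 degrees
Minute hand: 56 x 6 = 336 degrees
Difference: |58 - 336| = 278 degrees
Smaller angle: 360 - 278 = 82 degrees

Final answer: 82 degrees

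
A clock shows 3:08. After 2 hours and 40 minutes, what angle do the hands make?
First find the time 2 hours and 40 minutes after 3:08.
Total minutes: 3 x 60 + 8 + 2 x 60 + 40 = 348.
348 mod 720 = 348 minutes = 5:48.
Now compute the angle at 5:48:
Hour hand: 5 x 30 + 48 x 0.5 = 174 degrees
Minute hand: 48 x 6 = 288 degrees
Difference: |174 - 288| = 114 degrees
The angle is 114 degrees

Final answer: 114 degrees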